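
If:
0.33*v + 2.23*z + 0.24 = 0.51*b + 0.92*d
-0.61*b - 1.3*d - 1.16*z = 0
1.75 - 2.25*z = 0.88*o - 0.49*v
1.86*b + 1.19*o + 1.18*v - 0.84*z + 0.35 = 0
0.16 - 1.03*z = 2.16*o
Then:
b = 1.56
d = -0.95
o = -0.04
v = -2.55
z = 0.24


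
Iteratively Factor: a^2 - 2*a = (a - 2)*(a)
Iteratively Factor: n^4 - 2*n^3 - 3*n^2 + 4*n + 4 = (n + 1)*(n^3 - 3*n^2 + 4) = (n + 1)^2*(n^2 - 4*n + 4) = (n - 2)*(n + 1)^2*(n - 2)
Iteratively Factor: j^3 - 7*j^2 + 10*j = (j - 2)*(j^2 - 5*j) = j*(j - 2)*(j - 5)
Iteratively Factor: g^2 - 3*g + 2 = (g - 1)*(g - 2)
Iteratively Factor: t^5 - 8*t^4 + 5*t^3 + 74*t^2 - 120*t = (t - 5)*(t^4 - 3*t^3 - 10*t^2 + 24*t) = (t - 5)*(t - 2)*(t^3 - t^2 - 12*t) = (t - 5)*(t - 4)*(t - 2)*(t^2 + 3*t) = t*(t - 5)*(t - 4)*(t - 2)*(t + 3)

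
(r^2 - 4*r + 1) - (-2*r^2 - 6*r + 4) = 3*r^2 + 2*r - 3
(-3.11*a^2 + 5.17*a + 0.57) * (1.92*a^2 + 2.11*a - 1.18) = -5.9712*a^4 + 3.3643*a^3 + 15.6729*a^2 - 4.8979*a - 0.6726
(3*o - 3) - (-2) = 3*o - 1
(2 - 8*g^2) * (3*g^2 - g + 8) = -24*g^4 + 8*g^3 - 58*g^2 - 2*g + 16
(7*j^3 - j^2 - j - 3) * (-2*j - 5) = -14*j^4 - 33*j^3 + 7*j^2 + 11*j + 15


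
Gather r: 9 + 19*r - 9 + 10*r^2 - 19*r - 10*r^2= 0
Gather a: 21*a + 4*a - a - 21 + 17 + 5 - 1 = 24*a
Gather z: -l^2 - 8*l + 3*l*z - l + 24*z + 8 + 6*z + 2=-l^2 - 9*l + z*(3*l + 30) + 10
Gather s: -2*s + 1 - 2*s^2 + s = -2*s^2 - s + 1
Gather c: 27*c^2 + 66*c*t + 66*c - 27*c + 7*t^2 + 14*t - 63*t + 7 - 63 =27*c^2 + c*(66*t + 39) + 7*t^2 - 49*t - 56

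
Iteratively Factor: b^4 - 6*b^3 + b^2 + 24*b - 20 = (b - 1)*(b^3 - 5*b^2 - 4*b + 20) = (b - 2)*(b - 1)*(b^2 - 3*b - 10) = (b - 2)*(b - 1)*(b + 2)*(b - 5)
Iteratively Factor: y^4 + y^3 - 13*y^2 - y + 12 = (y + 1)*(y^3 - 13*y + 12) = (y + 1)*(y + 4)*(y^2 - 4*y + 3) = (y - 1)*(y + 1)*(y + 4)*(y - 3)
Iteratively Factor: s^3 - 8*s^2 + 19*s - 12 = (s - 4)*(s^2 - 4*s + 3) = (s - 4)*(s - 1)*(s - 3)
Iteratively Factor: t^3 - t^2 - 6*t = (t)*(t^2 - t - 6) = t*(t - 3)*(t + 2)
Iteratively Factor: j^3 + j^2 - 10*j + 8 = (j - 2)*(j^2 + 3*j - 4) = (j - 2)*(j - 1)*(j + 4)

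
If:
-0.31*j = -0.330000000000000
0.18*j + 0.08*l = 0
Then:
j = 1.06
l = -2.40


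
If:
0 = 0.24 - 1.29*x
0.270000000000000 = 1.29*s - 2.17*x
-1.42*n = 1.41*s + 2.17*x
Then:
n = -0.80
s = 0.52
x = 0.19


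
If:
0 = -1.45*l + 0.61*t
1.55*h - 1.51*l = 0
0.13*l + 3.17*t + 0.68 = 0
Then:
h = -0.09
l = -0.09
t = -0.21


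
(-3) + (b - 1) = b - 4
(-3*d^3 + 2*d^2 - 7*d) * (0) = 0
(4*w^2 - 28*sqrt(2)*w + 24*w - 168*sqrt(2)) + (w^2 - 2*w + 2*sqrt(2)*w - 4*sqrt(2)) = 5*w^2 - 26*sqrt(2)*w + 22*w - 172*sqrt(2)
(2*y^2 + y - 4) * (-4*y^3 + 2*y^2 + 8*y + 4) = -8*y^5 + 34*y^3 + 8*y^2 - 28*y - 16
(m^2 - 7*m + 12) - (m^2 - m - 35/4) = 83/4 - 6*m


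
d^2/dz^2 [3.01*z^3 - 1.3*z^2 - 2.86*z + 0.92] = 18.06*z - 2.6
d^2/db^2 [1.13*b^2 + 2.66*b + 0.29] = 2.26000000000000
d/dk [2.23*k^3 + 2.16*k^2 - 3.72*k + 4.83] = 6.69*k^2 + 4.32*k - 3.72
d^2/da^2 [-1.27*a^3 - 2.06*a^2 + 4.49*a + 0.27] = -7.62*a - 4.12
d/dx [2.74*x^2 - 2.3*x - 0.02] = 5.48*x - 2.3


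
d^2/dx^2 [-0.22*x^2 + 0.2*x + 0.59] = -0.440000000000000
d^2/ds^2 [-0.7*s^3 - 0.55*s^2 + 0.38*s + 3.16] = -4.2*s - 1.1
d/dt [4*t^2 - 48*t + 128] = 8*t - 48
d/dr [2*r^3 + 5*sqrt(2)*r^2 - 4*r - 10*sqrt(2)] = 6*r^2 + 10*sqrt(2)*r - 4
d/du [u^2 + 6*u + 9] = 2*u + 6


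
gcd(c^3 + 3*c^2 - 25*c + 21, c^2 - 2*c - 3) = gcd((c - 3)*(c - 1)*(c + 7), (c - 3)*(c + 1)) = c - 3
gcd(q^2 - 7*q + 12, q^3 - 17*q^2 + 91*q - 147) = q - 3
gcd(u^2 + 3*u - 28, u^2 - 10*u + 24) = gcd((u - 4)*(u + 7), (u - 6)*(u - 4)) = u - 4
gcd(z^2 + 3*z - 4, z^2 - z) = z - 1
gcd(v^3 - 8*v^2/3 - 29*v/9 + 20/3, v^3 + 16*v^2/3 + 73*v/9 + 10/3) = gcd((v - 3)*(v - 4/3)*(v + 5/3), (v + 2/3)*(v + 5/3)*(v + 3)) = v + 5/3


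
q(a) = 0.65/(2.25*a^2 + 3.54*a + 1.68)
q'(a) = 0.65*(-4.5*a - 3.54)/(2.25*a^2 + 3.54*a + 1.68)^2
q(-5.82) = 0.01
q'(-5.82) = 0.00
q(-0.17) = 0.57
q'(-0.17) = -1.38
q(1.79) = 0.04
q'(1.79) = -0.03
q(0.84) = 0.10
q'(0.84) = -0.12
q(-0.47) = 1.27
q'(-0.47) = -3.52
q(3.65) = 0.01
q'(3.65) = -0.01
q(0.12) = 0.30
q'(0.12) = -0.58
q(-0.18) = 0.58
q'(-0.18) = -1.43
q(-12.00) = 0.00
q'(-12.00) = 0.00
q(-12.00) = 0.00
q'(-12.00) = 0.00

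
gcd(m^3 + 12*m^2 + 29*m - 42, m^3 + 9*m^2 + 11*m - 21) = m^2 + 6*m - 7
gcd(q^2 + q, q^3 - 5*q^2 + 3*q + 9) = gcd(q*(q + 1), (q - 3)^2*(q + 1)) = q + 1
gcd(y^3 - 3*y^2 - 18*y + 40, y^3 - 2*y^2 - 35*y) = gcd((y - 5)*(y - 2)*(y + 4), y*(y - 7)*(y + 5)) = 1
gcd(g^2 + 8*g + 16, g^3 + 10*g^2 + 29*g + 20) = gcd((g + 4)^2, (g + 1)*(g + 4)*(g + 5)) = g + 4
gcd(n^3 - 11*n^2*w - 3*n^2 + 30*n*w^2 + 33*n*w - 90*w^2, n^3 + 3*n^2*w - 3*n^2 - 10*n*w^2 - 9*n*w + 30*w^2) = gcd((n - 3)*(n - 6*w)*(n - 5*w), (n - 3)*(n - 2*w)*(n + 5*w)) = n - 3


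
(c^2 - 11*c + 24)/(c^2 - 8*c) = (c - 3)/c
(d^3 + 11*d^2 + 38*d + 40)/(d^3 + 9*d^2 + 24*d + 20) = (d + 4)/(d + 2)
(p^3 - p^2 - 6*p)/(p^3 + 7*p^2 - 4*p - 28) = p*(p - 3)/(p^2 + 5*p - 14)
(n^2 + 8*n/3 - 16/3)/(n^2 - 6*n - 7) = (-3*n^2 - 8*n + 16)/(3*(-n^2 + 6*n + 7))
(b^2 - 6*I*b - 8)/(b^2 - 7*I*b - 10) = (b - 4*I)/(b - 5*I)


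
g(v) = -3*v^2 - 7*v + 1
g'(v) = -6*v - 7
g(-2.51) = -0.33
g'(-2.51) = 8.06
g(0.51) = -3.35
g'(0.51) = -10.06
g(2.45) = -34.16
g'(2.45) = -21.70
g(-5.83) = -60.16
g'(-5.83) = 27.98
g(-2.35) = 0.88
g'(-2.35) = 7.10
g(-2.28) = 1.36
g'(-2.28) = 6.68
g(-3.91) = -17.49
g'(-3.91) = 16.46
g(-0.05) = 1.34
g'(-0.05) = -6.70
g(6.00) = -149.00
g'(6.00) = -43.00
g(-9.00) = -179.00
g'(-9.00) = 47.00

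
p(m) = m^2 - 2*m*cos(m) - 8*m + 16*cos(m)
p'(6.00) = 3.20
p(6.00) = -8.16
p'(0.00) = -10.00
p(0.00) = 16.00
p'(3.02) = -1.18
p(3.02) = -24.93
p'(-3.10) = -11.28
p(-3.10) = 12.23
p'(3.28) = 1.84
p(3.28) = -24.83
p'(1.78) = -16.19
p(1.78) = -13.66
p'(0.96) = -18.76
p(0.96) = 1.32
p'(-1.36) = 7.17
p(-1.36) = 16.65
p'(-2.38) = 3.01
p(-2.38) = 9.68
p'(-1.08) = 4.91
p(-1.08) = 18.37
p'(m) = 2*m*sin(m) + 2*m - 16*sin(m) - 2*cos(m) - 8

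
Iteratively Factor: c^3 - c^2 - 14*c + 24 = (c + 4)*(c^2 - 5*c + 6) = (c - 3)*(c + 4)*(c - 2)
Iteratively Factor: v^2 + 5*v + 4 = (v + 4)*(v + 1)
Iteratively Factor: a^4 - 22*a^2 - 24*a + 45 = (a - 5)*(a^3 + 5*a^2 + 3*a - 9) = (a - 5)*(a + 3)*(a^2 + 2*a - 3) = (a - 5)*(a - 1)*(a + 3)*(a + 3)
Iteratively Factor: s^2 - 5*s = (s)*(s - 5)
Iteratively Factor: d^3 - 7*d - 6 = (d - 3)*(d^2 + 3*d + 2) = (d - 3)*(d + 1)*(d + 2)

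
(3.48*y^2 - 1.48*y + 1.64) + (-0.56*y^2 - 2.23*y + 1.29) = 2.92*y^2 - 3.71*y + 2.93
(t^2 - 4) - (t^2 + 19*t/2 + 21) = -19*t/2 - 25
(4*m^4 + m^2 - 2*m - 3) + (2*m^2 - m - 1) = 4*m^4 + 3*m^2 - 3*m - 4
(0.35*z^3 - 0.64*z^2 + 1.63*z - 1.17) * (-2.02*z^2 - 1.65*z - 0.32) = -0.707*z^5 + 0.7153*z^4 - 2.3486*z^3 - 0.1213*z^2 + 1.4089*z + 0.3744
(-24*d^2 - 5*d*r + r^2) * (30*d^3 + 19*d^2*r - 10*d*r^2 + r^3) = -720*d^5 - 606*d^4*r + 175*d^3*r^2 + 45*d^2*r^3 - 15*d*r^4 + r^5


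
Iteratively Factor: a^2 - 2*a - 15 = (a + 3)*(a - 5)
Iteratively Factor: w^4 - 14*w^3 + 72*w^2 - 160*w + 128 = (w - 4)*(w^3 - 10*w^2 + 32*w - 32) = (w - 4)^2*(w^2 - 6*w + 8) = (w - 4)^2*(w - 2)*(w - 4)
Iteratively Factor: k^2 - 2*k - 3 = (k - 3)*(k + 1)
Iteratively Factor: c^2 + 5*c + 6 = (c + 2)*(c + 3)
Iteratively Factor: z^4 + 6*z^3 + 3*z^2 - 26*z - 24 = (z + 3)*(z^3 + 3*z^2 - 6*z - 8) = (z + 3)*(z + 4)*(z^2 - z - 2) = (z - 2)*(z + 3)*(z + 4)*(z + 1)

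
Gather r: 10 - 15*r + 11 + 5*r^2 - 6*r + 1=5*r^2 - 21*r + 22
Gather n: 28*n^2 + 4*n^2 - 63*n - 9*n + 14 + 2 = 32*n^2 - 72*n + 16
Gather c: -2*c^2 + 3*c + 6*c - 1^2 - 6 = -2*c^2 + 9*c - 7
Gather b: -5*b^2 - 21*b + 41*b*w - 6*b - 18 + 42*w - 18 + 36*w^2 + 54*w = -5*b^2 + b*(41*w - 27) + 36*w^2 + 96*w - 36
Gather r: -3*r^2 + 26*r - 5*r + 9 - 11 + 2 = -3*r^2 + 21*r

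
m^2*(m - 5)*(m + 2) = m^4 - 3*m^3 - 10*m^2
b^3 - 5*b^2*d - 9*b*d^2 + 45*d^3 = (b - 5*d)*(b - 3*d)*(b + 3*d)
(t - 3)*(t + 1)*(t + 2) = t^3 - 7*t - 6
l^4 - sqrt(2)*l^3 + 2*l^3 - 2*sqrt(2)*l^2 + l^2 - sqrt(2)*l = l*(l + 1)^2*(l - sqrt(2))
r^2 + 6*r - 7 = (r - 1)*(r + 7)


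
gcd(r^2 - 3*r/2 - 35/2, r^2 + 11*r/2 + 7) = r + 7/2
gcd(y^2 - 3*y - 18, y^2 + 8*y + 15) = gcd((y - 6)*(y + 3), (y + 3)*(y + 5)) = y + 3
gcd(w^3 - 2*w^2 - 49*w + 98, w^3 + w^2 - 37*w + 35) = w + 7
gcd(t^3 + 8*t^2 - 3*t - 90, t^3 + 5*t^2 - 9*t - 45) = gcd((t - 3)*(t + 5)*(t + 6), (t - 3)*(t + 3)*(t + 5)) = t^2 + 2*t - 15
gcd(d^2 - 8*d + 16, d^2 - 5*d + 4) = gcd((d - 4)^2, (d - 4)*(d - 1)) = d - 4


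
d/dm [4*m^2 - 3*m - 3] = 8*m - 3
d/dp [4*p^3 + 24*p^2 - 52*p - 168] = 12*p^2 + 48*p - 52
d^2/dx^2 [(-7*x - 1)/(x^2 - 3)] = 2*(-4*x^2*(7*x + 1) + (21*x + 1)*(x^2 - 3))/(x^2 - 3)^3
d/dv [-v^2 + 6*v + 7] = 6 - 2*v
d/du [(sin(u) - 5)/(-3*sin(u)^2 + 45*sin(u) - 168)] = (sin(u)^2 - 10*sin(u) + 19)*cos(u)/(3*(sin(u)^2 - 15*sin(u) + 56)^2)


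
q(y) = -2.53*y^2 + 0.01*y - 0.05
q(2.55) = -16.48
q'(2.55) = -12.89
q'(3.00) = -15.17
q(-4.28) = -46.44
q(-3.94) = -39.36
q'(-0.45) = 2.29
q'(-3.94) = 19.95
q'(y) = 0.01 - 5.06*y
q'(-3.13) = 15.85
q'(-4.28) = 21.67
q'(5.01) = -25.34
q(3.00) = -22.79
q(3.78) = -36.16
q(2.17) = -11.94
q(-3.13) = -24.87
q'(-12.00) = 60.73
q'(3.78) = -19.12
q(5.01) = -63.50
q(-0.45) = -0.57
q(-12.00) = -364.49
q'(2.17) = -10.97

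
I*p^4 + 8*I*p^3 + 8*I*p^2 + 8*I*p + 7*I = (p + 1)*(p + 7)*(p + I)*(I*p + 1)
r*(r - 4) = r^2 - 4*r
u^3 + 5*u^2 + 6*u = u*(u + 2)*(u + 3)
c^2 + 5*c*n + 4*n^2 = (c + n)*(c + 4*n)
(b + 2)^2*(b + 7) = b^3 + 11*b^2 + 32*b + 28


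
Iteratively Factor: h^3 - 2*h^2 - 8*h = (h)*(h^2 - 2*h - 8) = h*(h + 2)*(h - 4)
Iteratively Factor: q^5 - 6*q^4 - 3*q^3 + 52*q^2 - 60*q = (q - 5)*(q^4 - q^3 - 8*q^2 + 12*q) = (q - 5)*(q - 2)*(q^3 + q^2 - 6*q) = q*(q - 5)*(q - 2)*(q^2 + q - 6) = q*(q - 5)*(q - 2)^2*(q + 3)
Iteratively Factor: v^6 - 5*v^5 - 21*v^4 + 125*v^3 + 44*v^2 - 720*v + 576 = (v + 4)*(v^5 - 9*v^4 + 15*v^3 + 65*v^2 - 216*v + 144) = (v + 3)*(v + 4)*(v^4 - 12*v^3 + 51*v^2 - 88*v + 48) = (v - 3)*(v + 3)*(v + 4)*(v^3 - 9*v^2 + 24*v - 16) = (v - 4)*(v - 3)*(v + 3)*(v + 4)*(v^2 - 5*v + 4) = (v - 4)*(v - 3)*(v - 1)*(v + 3)*(v + 4)*(v - 4)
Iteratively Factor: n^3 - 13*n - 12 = (n + 3)*(n^2 - 3*n - 4) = (n + 1)*(n + 3)*(n - 4)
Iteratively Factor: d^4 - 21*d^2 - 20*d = (d + 1)*(d^3 - d^2 - 20*d) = (d + 1)*(d + 4)*(d^2 - 5*d) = d*(d + 1)*(d + 4)*(d - 5)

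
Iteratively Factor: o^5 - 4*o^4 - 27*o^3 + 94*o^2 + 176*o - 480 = (o - 2)*(o^4 - 2*o^3 - 31*o^2 + 32*o + 240) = (o - 2)*(o + 3)*(o^3 - 5*o^2 - 16*o + 80) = (o - 4)*(o - 2)*(o + 3)*(o^2 - o - 20) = (o - 5)*(o - 4)*(o - 2)*(o + 3)*(o + 4)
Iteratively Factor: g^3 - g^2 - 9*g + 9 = (g - 1)*(g^2 - 9) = (g - 1)*(g + 3)*(g - 3)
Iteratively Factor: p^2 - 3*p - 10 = (p + 2)*(p - 5)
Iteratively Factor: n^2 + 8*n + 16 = (n + 4)*(n + 4)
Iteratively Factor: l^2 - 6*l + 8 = (l - 4)*(l - 2)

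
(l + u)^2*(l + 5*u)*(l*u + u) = l^4*u + 7*l^3*u^2 + l^3*u + 11*l^2*u^3 + 7*l^2*u^2 + 5*l*u^4 + 11*l*u^3 + 5*u^4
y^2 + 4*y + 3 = (y + 1)*(y + 3)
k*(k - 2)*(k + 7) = k^3 + 5*k^2 - 14*k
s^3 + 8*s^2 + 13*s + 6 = (s + 1)^2*(s + 6)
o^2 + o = o*(o + 1)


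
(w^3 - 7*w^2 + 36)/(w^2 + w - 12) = (w^2 - 4*w - 12)/(w + 4)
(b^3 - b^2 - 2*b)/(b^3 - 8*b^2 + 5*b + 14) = b/(b - 7)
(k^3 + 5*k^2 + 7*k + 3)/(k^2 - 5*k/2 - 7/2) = 2*(k^2 + 4*k + 3)/(2*k - 7)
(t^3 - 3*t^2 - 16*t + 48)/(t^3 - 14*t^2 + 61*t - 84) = (t + 4)/(t - 7)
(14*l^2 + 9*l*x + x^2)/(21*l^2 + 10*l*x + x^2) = (2*l + x)/(3*l + x)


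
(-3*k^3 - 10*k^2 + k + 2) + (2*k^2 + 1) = -3*k^3 - 8*k^2 + k + 3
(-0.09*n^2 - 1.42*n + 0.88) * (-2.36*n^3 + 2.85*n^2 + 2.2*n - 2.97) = 0.2124*n^5 + 3.0947*n^4 - 6.3218*n^3 - 0.3487*n^2 + 6.1534*n - 2.6136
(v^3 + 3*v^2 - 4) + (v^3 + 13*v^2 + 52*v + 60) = 2*v^3 + 16*v^2 + 52*v + 56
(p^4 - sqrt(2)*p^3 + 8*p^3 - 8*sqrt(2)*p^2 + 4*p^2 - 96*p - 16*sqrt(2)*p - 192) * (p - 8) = p^5 - sqrt(2)*p^4 - 60*p^3 - 128*p^2 + 48*sqrt(2)*p^2 + 128*sqrt(2)*p + 576*p + 1536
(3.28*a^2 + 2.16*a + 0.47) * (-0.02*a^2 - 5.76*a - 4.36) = -0.0656*a^4 - 18.936*a^3 - 26.7518*a^2 - 12.1248*a - 2.0492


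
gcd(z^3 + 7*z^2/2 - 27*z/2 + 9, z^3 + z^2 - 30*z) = z + 6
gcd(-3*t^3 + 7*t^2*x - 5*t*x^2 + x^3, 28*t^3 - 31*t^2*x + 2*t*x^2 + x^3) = -t + x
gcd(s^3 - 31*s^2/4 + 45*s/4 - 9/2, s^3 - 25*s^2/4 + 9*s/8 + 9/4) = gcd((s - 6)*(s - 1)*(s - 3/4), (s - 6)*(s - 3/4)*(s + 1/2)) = s^2 - 27*s/4 + 9/2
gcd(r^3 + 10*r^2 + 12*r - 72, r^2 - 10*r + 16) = r - 2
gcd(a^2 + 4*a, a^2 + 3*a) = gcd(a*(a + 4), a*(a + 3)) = a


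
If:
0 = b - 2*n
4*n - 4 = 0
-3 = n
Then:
No Solution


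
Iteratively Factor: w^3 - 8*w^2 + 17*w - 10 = (w - 5)*(w^2 - 3*w + 2) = (w - 5)*(w - 1)*(w - 2)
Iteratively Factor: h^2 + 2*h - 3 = (h - 1)*(h + 3)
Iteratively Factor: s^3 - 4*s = (s - 2)*(s^2 + 2*s) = (s - 2)*(s + 2)*(s)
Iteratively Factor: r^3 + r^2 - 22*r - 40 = (r + 4)*(r^2 - 3*r - 10) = (r + 2)*(r + 4)*(r - 5)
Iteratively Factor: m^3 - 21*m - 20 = (m + 1)*(m^2 - m - 20) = (m - 5)*(m + 1)*(m + 4)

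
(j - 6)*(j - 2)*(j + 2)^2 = j^4 - 4*j^3 - 16*j^2 + 16*j + 48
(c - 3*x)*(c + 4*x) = c^2 + c*x - 12*x^2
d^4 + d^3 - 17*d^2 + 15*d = d*(d - 3)*(d - 1)*(d + 5)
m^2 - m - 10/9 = (m - 5/3)*(m + 2/3)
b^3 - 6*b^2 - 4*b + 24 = (b - 6)*(b - 2)*(b + 2)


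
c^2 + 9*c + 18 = (c + 3)*(c + 6)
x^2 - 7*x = x*(x - 7)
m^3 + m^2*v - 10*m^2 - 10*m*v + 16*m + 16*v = (m - 8)*(m - 2)*(m + v)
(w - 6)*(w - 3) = w^2 - 9*w + 18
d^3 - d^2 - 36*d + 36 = (d - 6)*(d - 1)*(d + 6)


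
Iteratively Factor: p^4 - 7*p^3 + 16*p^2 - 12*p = (p - 3)*(p^3 - 4*p^2 + 4*p) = (p - 3)*(p - 2)*(p^2 - 2*p) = p*(p - 3)*(p - 2)*(p - 2)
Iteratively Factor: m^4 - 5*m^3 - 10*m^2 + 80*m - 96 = (m - 2)*(m^3 - 3*m^2 - 16*m + 48) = (m - 4)*(m - 2)*(m^2 + m - 12) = (m - 4)*(m - 2)*(m + 4)*(m - 3)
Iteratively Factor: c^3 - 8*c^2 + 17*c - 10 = (c - 2)*(c^2 - 6*c + 5) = (c - 2)*(c - 1)*(c - 5)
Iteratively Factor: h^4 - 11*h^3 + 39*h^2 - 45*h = (h - 3)*(h^3 - 8*h^2 + 15*h) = (h - 5)*(h - 3)*(h^2 - 3*h) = (h - 5)*(h - 3)^2*(h)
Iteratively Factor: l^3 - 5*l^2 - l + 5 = (l - 1)*(l^2 - 4*l - 5) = (l - 1)*(l + 1)*(l - 5)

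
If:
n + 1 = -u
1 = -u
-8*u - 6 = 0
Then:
No Solution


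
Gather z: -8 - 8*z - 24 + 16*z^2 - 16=16*z^2 - 8*z - 48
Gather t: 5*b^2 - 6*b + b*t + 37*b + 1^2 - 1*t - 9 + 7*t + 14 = 5*b^2 + 31*b + t*(b + 6) + 6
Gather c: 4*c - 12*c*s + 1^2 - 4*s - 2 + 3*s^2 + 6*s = c*(4 - 12*s) + 3*s^2 + 2*s - 1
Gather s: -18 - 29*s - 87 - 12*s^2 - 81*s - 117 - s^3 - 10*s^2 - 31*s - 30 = -s^3 - 22*s^2 - 141*s - 252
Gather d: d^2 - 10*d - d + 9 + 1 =d^2 - 11*d + 10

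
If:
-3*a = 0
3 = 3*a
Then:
No Solution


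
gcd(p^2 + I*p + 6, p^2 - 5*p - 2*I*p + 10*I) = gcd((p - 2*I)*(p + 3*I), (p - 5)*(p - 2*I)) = p - 2*I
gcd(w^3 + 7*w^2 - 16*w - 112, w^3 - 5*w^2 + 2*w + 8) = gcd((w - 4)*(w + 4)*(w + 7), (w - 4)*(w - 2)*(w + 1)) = w - 4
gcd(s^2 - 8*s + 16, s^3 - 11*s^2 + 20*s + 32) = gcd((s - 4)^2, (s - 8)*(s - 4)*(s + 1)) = s - 4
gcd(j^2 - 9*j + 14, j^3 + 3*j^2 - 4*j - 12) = j - 2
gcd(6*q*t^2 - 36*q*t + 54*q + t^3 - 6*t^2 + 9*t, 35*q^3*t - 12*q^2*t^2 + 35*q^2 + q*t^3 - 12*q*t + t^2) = 1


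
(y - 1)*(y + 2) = y^2 + y - 2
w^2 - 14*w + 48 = (w - 8)*(w - 6)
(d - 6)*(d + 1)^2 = d^3 - 4*d^2 - 11*d - 6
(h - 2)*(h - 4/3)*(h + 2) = h^3 - 4*h^2/3 - 4*h + 16/3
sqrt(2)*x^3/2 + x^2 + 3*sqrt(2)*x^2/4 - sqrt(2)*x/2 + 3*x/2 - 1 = (x - 1/2)*(x + 2)*(sqrt(2)*x/2 + 1)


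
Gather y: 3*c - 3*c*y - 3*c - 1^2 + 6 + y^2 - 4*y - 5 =y^2 + y*(-3*c - 4)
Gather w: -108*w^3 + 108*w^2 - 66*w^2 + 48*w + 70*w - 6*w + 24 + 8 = -108*w^3 + 42*w^2 + 112*w + 32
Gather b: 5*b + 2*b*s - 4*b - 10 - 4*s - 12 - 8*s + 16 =b*(2*s + 1) - 12*s - 6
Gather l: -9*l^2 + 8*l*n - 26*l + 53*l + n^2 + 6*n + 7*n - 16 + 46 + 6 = -9*l^2 + l*(8*n + 27) + n^2 + 13*n + 36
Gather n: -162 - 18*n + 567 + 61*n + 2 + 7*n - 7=50*n + 400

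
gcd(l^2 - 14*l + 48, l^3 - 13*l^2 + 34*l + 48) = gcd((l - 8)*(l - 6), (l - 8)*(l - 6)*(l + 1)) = l^2 - 14*l + 48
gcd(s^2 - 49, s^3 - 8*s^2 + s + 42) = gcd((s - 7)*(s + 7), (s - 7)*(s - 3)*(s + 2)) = s - 7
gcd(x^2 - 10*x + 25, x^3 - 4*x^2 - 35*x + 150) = x^2 - 10*x + 25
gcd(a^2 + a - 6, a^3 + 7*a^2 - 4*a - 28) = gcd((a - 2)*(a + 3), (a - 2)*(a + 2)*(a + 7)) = a - 2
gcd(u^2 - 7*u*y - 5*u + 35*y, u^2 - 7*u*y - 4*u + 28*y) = -u + 7*y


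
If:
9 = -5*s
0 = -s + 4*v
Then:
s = -9/5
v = -9/20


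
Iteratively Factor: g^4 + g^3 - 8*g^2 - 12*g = (g - 3)*(g^3 + 4*g^2 + 4*g) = g*(g - 3)*(g^2 + 4*g + 4) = g*(g - 3)*(g + 2)*(g + 2)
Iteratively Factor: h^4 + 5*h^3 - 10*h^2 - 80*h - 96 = (h + 3)*(h^3 + 2*h^2 - 16*h - 32) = (h - 4)*(h + 3)*(h^2 + 6*h + 8) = (h - 4)*(h + 3)*(h + 4)*(h + 2)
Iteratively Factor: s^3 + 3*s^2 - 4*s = (s + 4)*(s^2 - s) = s*(s + 4)*(s - 1)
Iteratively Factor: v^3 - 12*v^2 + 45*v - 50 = (v - 5)*(v^2 - 7*v + 10) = (v - 5)^2*(v - 2)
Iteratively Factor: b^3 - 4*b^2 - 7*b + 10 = (b + 2)*(b^2 - 6*b + 5) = (b - 5)*(b + 2)*(b - 1)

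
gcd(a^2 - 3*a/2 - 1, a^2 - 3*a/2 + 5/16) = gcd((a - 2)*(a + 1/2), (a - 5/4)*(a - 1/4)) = 1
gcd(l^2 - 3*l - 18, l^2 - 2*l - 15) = l + 3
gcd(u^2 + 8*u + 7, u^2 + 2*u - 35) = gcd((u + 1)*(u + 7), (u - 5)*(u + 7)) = u + 7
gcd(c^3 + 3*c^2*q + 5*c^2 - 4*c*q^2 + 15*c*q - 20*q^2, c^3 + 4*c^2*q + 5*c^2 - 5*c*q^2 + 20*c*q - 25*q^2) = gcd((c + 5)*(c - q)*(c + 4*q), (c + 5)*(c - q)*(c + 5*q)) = -c^2 + c*q - 5*c + 5*q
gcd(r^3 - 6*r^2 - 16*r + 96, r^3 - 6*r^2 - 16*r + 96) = r^3 - 6*r^2 - 16*r + 96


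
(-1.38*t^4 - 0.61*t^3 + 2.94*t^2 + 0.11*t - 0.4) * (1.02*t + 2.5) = -1.4076*t^5 - 4.0722*t^4 + 1.4738*t^3 + 7.4622*t^2 - 0.133*t - 1.0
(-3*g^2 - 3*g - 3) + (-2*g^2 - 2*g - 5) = -5*g^2 - 5*g - 8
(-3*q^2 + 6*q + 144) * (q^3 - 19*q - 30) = -3*q^5 + 6*q^4 + 201*q^3 - 24*q^2 - 2916*q - 4320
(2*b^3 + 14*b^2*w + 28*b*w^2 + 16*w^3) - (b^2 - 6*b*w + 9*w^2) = 2*b^3 + 14*b^2*w - b^2 + 28*b*w^2 + 6*b*w + 16*w^3 - 9*w^2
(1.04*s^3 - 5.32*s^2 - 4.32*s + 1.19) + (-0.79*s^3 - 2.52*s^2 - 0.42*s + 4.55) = 0.25*s^3 - 7.84*s^2 - 4.74*s + 5.74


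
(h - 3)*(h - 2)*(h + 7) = h^3 + 2*h^2 - 29*h + 42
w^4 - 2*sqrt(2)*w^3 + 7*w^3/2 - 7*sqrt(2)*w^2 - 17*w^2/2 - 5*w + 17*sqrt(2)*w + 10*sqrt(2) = (w - 2)*(w + 1/2)*(w + 5)*(w - 2*sqrt(2))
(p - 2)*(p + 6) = p^2 + 4*p - 12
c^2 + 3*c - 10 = (c - 2)*(c + 5)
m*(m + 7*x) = m^2 + 7*m*x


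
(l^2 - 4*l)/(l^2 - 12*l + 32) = l/(l - 8)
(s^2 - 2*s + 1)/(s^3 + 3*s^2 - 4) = (s - 1)/(s^2 + 4*s + 4)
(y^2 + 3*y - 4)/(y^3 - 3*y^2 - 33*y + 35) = (y + 4)/(y^2 - 2*y - 35)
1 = 1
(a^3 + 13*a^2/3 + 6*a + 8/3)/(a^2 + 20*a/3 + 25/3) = (3*a^3 + 13*a^2 + 18*a + 8)/(3*a^2 + 20*a + 25)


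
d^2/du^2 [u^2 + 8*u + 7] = 2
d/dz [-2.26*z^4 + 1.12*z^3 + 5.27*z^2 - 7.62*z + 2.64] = -9.04*z^3 + 3.36*z^2 + 10.54*z - 7.62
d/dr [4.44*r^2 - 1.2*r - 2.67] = 8.88*r - 1.2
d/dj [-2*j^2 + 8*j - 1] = 8 - 4*j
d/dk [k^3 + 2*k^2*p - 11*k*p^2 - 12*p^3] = 3*k^2 + 4*k*p - 11*p^2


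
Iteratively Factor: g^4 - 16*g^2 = (g - 4)*(g^3 + 4*g^2) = (g - 4)*(g + 4)*(g^2) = g*(g - 4)*(g + 4)*(g)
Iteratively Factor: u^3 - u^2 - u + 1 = (u + 1)*(u^2 - 2*u + 1) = (u - 1)*(u + 1)*(u - 1)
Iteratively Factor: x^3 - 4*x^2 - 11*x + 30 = (x + 3)*(x^2 - 7*x + 10) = (x - 5)*(x + 3)*(x - 2)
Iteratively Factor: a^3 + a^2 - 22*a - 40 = (a - 5)*(a^2 + 6*a + 8) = (a - 5)*(a + 4)*(a + 2)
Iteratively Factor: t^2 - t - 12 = (t - 4)*(t + 3)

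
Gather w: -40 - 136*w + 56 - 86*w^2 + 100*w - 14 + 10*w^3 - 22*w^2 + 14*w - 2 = 10*w^3 - 108*w^2 - 22*w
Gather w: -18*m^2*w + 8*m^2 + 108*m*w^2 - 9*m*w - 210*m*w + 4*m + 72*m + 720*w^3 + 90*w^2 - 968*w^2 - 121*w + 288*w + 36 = 8*m^2 + 76*m + 720*w^3 + w^2*(108*m - 878) + w*(-18*m^2 - 219*m + 167) + 36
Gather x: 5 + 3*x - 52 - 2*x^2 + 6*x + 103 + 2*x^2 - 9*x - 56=0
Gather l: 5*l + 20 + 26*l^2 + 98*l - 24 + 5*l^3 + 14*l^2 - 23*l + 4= 5*l^3 + 40*l^2 + 80*l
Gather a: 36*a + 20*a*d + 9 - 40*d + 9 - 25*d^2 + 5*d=a*(20*d + 36) - 25*d^2 - 35*d + 18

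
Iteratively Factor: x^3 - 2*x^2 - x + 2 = (x + 1)*(x^2 - 3*x + 2) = (x - 2)*(x + 1)*(x - 1)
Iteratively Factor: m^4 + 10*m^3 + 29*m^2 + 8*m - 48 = (m - 1)*(m^3 + 11*m^2 + 40*m + 48) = (m - 1)*(m + 4)*(m^2 + 7*m + 12) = (m - 1)*(m + 4)^2*(m + 3)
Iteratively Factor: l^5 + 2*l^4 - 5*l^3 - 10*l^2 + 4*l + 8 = (l - 1)*(l^4 + 3*l^3 - 2*l^2 - 12*l - 8) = (l - 1)*(l + 1)*(l^3 + 2*l^2 - 4*l - 8) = (l - 1)*(l + 1)*(l + 2)*(l^2 - 4) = (l - 2)*(l - 1)*(l + 1)*(l + 2)*(l + 2)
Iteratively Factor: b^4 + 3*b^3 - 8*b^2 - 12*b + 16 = (b + 2)*(b^3 + b^2 - 10*b + 8) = (b - 2)*(b + 2)*(b^2 + 3*b - 4) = (b - 2)*(b - 1)*(b + 2)*(b + 4)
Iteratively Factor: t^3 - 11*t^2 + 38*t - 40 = (t - 2)*(t^2 - 9*t + 20) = (t - 5)*(t - 2)*(t - 4)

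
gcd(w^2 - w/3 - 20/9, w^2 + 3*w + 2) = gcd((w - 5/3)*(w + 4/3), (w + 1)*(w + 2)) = 1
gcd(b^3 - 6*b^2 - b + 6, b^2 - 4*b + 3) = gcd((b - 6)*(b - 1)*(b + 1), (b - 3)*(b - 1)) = b - 1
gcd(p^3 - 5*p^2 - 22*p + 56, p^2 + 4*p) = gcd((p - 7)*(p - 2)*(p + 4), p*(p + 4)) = p + 4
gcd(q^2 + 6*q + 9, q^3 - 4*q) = 1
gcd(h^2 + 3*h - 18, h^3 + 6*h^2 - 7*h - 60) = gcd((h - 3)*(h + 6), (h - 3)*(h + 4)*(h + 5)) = h - 3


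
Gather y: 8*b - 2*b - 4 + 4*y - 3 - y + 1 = 6*b + 3*y - 6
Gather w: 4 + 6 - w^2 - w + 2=-w^2 - w + 12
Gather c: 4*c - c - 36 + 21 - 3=3*c - 18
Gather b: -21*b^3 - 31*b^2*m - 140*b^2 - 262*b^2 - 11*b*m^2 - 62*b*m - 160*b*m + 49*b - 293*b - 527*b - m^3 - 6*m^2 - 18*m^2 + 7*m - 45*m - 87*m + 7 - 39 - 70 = -21*b^3 + b^2*(-31*m - 402) + b*(-11*m^2 - 222*m - 771) - m^3 - 24*m^2 - 125*m - 102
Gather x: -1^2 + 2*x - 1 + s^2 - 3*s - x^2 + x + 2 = s^2 - 3*s - x^2 + 3*x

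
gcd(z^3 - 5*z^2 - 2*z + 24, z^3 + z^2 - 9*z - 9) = z - 3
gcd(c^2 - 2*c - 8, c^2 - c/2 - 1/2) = 1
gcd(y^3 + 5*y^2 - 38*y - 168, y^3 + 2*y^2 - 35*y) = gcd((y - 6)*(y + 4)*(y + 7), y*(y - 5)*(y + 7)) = y + 7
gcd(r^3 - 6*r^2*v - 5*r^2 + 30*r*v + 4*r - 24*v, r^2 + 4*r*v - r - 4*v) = r - 1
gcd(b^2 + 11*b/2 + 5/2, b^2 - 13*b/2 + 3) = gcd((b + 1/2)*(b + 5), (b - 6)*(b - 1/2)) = 1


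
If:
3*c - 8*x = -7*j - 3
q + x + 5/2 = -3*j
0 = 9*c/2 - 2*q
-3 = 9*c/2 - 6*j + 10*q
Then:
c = -77/321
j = -62/107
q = -231/428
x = -95/428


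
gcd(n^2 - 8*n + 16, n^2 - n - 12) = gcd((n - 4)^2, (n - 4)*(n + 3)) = n - 4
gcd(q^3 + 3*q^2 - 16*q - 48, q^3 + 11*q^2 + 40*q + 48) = q^2 + 7*q + 12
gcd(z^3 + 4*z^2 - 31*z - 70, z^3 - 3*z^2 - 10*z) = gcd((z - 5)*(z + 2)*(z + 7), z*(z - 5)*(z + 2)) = z^2 - 3*z - 10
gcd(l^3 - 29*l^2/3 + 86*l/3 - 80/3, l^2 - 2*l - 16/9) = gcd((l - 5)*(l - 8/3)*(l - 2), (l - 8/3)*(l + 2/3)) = l - 8/3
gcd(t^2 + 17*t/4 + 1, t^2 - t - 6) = 1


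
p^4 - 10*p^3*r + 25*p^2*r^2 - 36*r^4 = (p - 6*r)*(p - 3*r)*(p - 2*r)*(p + r)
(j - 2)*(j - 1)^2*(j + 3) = j^4 - j^3 - 7*j^2 + 13*j - 6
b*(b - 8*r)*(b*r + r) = b^3*r - 8*b^2*r^2 + b^2*r - 8*b*r^2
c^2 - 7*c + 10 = (c - 5)*(c - 2)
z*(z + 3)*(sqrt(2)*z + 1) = sqrt(2)*z^3 + z^2 + 3*sqrt(2)*z^2 + 3*z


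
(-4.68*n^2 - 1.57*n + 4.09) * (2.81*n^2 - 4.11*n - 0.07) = -13.1508*n^4 + 14.8231*n^3 + 18.2732*n^2 - 16.7*n - 0.2863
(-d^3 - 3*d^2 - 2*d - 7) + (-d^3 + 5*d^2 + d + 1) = -2*d^3 + 2*d^2 - d - 6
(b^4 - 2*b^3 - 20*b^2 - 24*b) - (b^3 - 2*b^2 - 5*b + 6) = b^4 - 3*b^3 - 18*b^2 - 19*b - 6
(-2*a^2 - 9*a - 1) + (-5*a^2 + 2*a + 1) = -7*a^2 - 7*a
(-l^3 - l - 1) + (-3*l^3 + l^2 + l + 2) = -4*l^3 + l^2 + 1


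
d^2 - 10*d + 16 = (d - 8)*(d - 2)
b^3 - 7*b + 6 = (b - 2)*(b - 1)*(b + 3)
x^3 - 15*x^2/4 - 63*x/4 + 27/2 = (x - 6)*(x - 3/4)*(x + 3)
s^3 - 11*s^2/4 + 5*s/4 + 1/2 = (s - 2)*(s - 1)*(s + 1/4)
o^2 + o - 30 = (o - 5)*(o + 6)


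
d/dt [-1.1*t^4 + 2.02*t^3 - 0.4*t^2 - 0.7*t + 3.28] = -4.4*t^3 + 6.06*t^2 - 0.8*t - 0.7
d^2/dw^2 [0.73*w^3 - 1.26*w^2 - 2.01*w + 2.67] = 4.38*w - 2.52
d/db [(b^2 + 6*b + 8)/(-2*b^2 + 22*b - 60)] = (17*b^2 - 44*b - 268)/(2*(b^4 - 22*b^3 + 181*b^2 - 660*b + 900))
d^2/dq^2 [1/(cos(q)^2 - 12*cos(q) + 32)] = (-4*sin(q)^4 + 18*sin(q)^2 - 429*cos(q) + 9*cos(3*q) + 210)/((cos(q) - 8)^3*(cos(q) - 4)^3)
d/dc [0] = 0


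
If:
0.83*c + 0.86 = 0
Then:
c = -1.04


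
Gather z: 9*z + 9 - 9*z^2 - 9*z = 9 - 9*z^2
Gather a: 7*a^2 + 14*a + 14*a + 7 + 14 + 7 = 7*a^2 + 28*a + 28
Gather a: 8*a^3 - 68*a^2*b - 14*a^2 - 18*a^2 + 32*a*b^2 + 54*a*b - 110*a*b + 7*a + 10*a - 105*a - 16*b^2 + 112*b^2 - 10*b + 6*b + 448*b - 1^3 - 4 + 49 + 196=8*a^3 + a^2*(-68*b - 32) + a*(32*b^2 - 56*b - 88) + 96*b^2 + 444*b + 240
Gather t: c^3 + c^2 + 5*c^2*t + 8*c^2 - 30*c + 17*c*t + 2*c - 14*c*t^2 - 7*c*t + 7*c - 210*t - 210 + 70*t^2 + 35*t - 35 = c^3 + 9*c^2 - 21*c + t^2*(70 - 14*c) + t*(5*c^2 + 10*c - 175) - 245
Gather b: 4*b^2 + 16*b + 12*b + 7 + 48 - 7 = 4*b^2 + 28*b + 48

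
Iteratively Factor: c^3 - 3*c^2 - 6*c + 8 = (c - 1)*(c^2 - 2*c - 8) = (c - 1)*(c + 2)*(c - 4)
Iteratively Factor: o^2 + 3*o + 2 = (o + 1)*(o + 2)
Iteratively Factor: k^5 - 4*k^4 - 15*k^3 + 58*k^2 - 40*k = (k - 2)*(k^4 - 2*k^3 - 19*k^2 + 20*k) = k*(k - 2)*(k^3 - 2*k^2 - 19*k + 20) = k*(k - 2)*(k + 4)*(k^2 - 6*k + 5) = k*(k - 2)*(k - 1)*(k + 4)*(k - 5)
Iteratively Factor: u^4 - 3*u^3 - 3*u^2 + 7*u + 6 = (u + 1)*(u^3 - 4*u^2 + u + 6) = (u + 1)^2*(u^2 - 5*u + 6) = (u - 2)*(u + 1)^2*(u - 3)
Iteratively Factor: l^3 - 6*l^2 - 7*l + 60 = (l - 4)*(l^2 - 2*l - 15) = (l - 5)*(l - 4)*(l + 3)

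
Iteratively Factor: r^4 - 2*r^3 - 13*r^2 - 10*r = (r + 2)*(r^3 - 4*r^2 - 5*r) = (r + 1)*(r + 2)*(r^2 - 5*r) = (r - 5)*(r + 1)*(r + 2)*(r)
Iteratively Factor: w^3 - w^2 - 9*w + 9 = (w - 1)*(w^2 - 9) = (w - 1)*(w + 3)*(w - 3)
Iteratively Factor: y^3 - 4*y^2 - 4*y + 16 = (y - 4)*(y^2 - 4) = (y - 4)*(y + 2)*(y - 2)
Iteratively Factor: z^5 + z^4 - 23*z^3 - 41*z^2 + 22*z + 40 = (z + 1)*(z^4 - 23*z^2 - 18*z + 40) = (z + 1)*(z + 2)*(z^3 - 2*z^2 - 19*z + 20) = (z - 1)*(z + 1)*(z + 2)*(z^2 - z - 20) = (z - 5)*(z - 1)*(z + 1)*(z + 2)*(z + 4)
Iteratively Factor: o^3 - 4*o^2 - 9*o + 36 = (o - 4)*(o^2 - 9) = (o - 4)*(o + 3)*(o - 3)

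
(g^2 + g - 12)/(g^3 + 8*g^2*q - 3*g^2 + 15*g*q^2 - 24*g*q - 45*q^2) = (g + 4)/(g^2 + 8*g*q + 15*q^2)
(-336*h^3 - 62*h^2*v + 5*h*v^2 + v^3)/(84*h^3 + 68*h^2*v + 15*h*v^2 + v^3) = (-8*h + v)/(2*h + v)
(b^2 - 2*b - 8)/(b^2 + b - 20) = (b + 2)/(b + 5)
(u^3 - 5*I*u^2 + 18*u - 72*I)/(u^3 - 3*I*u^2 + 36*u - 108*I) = (u + 4*I)/(u + 6*I)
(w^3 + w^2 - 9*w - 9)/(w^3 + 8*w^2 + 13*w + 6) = (w^2 - 9)/(w^2 + 7*w + 6)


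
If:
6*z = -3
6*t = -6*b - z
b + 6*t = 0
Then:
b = 1/10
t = -1/60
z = -1/2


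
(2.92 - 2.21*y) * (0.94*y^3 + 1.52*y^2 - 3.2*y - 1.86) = -2.0774*y^4 - 0.6144*y^3 + 11.5104*y^2 - 5.2334*y - 5.4312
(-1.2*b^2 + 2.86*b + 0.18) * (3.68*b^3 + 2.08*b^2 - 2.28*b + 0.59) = -4.416*b^5 + 8.0288*b^4 + 9.3472*b^3 - 6.8544*b^2 + 1.277*b + 0.1062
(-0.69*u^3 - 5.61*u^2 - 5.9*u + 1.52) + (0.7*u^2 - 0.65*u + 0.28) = -0.69*u^3 - 4.91*u^2 - 6.55*u + 1.8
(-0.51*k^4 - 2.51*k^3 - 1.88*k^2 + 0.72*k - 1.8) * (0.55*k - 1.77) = -0.2805*k^5 - 0.4778*k^4 + 3.4087*k^3 + 3.7236*k^2 - 2.2644*k + 3.186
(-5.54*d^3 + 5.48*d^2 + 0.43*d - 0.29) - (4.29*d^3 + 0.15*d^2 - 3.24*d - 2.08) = -9.83*d^3 + 5.33*d^2 + 3.67*d + 1.79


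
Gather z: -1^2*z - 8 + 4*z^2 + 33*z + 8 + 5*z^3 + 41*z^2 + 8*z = 5*z^3 + 45*z^2 + 40*z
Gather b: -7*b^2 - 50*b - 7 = -7*b^2 - 50*b - 7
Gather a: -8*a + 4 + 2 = 6 - 8*a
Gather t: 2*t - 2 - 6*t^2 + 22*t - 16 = -6*t^2 + 24*t - 18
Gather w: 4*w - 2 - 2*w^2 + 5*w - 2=-2*w^2 + 9*w - 4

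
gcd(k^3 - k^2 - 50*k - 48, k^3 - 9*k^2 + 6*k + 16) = k^2 - 7*k - 8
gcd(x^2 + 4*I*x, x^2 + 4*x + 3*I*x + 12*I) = 1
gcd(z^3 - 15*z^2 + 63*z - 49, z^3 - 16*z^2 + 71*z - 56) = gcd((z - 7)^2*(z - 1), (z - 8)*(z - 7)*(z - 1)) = z^2 - 8*z + 7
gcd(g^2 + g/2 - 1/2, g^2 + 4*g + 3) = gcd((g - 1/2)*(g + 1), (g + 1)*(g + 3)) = g + 1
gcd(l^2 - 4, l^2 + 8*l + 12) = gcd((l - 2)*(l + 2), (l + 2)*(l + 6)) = l + 2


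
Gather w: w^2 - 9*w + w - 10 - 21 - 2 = w^2 - 8*w - 33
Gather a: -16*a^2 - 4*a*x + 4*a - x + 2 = -16*a^2 + a*(4 - 4*x) - x + 2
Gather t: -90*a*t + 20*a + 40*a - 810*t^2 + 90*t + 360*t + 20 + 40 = 60*a - 810*t^2 + t*(450 - 90*a) + 60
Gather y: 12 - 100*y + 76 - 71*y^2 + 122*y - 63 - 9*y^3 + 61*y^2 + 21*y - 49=-9*y^3 - 10*y^2 + 43*y - 24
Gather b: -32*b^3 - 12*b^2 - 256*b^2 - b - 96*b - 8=-32*b^3 - 268*b^2 - 97*b - 8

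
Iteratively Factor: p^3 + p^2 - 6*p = (p - 2)*(p^2 + 3*p) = p*(p - 2)*(p + 3)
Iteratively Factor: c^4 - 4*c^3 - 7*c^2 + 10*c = (c)*(c^3 - 4*c^2 - 7*c + 10) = c*(c - 1)*(c^2 - 3*c - 10) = c*(c - 5)*(c - 1)*(c + 2)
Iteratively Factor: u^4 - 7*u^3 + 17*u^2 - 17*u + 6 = (u - 2)*(u^3 - 5*u^2 + 7*u - 3) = (u - 2)*(u - 1)*(u^2 - 4*u + 3) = (u - 3)*(u - 2)*(u - 1)*(u - 1)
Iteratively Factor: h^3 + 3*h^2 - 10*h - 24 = (h - 3)*(h^2 + 6*h + 8) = (h - 3)*(h + 4)*(h + 2)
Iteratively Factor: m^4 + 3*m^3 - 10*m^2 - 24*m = (m + 2)*(m^3 + m^2 - 12*m) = (m + 2)*(m + 4)*(m^2 - 3*m) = (m - 3)*(m + 2)*(m + 4)*(m)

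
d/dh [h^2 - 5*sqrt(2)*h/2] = 2*h - 5*sqrt(2)/2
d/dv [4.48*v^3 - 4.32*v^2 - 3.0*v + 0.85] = 13.44*v^2 - 8.64*v - 3.0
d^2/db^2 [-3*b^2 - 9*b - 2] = -6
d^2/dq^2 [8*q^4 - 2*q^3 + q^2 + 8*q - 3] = 96*q^2 - 12*q + 2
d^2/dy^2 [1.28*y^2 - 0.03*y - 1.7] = 2.56000000000000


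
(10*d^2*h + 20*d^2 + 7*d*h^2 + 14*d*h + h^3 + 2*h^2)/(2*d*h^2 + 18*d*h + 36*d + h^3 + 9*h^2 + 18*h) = (5*d*h + 10*d + h^2 + 2*h)/(h^2 + 9*h + 18)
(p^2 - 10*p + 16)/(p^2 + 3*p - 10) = (p - 8)/(p + 5)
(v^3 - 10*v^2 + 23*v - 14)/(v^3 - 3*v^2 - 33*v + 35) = (v - 2)/(v + 5)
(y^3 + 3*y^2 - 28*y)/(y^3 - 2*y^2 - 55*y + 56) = y*(y - 4)/(y^2 - 9*y + 8)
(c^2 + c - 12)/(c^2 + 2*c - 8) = (c - 3)/(c - 2)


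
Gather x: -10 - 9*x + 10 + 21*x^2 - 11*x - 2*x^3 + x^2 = -2*x^3 + 22*x^2 - 20*x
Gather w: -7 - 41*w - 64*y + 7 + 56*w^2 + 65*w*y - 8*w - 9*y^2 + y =56*w^2 + w*(65*y - 49) - 9*y^2 - 63*y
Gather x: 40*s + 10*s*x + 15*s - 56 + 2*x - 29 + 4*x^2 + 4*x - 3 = 55*s + 4*x^2 + x*(10*s + 6) - 88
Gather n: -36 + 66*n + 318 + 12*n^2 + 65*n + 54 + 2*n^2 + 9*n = 14*n^2 + 140*n + 336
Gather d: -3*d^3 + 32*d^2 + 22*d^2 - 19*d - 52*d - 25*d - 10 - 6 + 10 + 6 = -3*d^3 + 54*d^2 - 96*d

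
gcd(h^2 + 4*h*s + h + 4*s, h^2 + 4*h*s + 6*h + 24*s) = h + 4*s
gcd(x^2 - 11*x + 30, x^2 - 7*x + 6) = x - 6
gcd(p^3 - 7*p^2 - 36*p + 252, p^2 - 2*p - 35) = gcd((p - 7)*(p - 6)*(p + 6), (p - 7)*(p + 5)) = p - 7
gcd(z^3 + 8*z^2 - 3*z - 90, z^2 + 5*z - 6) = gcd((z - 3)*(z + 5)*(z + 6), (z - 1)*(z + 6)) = z + 6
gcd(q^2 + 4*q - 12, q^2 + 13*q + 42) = q + 6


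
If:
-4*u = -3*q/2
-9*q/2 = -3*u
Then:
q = 0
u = 0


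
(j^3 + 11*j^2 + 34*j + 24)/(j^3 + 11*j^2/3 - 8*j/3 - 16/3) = 3*(j + 6)/(3*j - 4)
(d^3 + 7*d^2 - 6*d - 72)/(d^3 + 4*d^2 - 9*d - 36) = (d + 6)/(d + 3)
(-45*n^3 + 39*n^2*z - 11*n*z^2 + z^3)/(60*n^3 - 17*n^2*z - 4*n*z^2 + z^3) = (-3*n + z)/(4*n + z)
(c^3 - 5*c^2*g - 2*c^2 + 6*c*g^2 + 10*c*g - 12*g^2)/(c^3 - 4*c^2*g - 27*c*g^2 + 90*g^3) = (c^2 - 2*c*g - 2*c + 4*g)/(c^2 - c*g - 30*g^2)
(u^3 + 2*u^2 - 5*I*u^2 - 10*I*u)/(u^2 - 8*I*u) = (u^2 + u*(2 - 5*I) - 10*I)/(u - 8*I)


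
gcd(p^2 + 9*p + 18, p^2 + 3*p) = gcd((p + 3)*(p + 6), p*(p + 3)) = p + 3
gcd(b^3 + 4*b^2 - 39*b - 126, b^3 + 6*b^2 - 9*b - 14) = b + 7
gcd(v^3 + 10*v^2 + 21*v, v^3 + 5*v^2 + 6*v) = v^2 + 3*v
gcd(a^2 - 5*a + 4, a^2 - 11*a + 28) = a - 4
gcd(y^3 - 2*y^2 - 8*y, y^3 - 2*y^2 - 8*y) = y^3 - 2*y^2 - 8*y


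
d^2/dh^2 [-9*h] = 0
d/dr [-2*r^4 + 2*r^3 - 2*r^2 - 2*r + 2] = -8*r^3 + 6*r^2 - 4*r - 2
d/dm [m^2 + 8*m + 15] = 2*m + 8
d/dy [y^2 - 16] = 2*y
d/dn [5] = 0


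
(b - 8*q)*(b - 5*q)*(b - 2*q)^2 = b^4 - 17*b^3*q + 96*b^2*q^2 - 212*b*q^3 + 160*q^4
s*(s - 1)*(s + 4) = s^3 + 3*s^2 - 4*s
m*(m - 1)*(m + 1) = m^3 - m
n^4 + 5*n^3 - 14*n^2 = n^2*(n - 2)*(n + 7)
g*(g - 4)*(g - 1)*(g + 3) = g^4 - 2*g^3 - 11*g^2 + 12*g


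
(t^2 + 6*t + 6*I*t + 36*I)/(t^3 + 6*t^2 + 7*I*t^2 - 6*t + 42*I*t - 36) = 1/(t + I)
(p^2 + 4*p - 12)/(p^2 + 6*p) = (p - 2)/p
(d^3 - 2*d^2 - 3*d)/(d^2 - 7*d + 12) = d*(d + 1)/(d - 4)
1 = 1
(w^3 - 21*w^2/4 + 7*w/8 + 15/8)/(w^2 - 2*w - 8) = (-8*w^3 + 42*w^2 - 7*w - 15)/(8*(-w^2 + 2*w + 8))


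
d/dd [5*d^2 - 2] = 10*d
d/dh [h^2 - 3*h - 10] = 2*h - 3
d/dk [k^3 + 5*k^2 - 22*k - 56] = 3*k^2 + 10*k - 22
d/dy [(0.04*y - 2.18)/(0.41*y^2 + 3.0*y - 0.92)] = (-0.0164*y^2 + 1.7876*y + 6.5032)/(0.1681*y^4 + 2.46*y^3 + 8.2456*y^2 - 5.52*y + 0.8464)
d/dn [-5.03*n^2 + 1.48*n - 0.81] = 1.48 - 10.06*n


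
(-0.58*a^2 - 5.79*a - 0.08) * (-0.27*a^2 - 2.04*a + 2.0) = 0.1566*a^4 + 2.7465*a^3 + 10.6732*a^2 - 11.4168*a - 0.16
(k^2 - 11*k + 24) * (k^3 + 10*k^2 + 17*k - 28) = k^5 - k^4 - 69*k^3 + 25*k^2 + 716*k - 672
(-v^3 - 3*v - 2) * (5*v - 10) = -5*v^4 + 10*v^3 - 15*v^2 + 20*v + 20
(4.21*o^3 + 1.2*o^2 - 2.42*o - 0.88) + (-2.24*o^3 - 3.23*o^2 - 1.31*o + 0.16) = 1.97*o^3 - 2.03*o^2 - 3.73*o - 0.72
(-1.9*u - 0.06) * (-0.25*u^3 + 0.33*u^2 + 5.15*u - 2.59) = 0.475*u^4 - 0.612*u^3 - 9.8048*u^2 + 4.612*u + 0.1554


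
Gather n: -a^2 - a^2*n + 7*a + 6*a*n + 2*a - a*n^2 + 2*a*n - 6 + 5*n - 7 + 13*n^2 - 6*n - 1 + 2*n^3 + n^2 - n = -a^2 + 9*a + 2*n^3 + n^2*(14 - a) + n*(-a^2 + 8*a - 2) - 14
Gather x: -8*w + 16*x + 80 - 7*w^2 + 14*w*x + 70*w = -7*w^2 + 62*w + x*(14*w + 16) + 80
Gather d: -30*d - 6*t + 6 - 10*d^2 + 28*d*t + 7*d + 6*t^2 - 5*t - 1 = -10*d^2 + d*(28*t - 23) + 6*t^2 - 11*t + 5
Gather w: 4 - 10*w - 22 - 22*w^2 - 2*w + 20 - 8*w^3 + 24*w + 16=-8*w^3 - 22*w^2 + 12*w + 18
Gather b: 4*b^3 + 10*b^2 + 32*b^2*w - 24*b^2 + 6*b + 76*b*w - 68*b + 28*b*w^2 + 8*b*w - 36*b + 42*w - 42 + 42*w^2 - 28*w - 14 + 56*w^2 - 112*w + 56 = 4*b^3 + b^2*(32*w - 14) + b*(28*w^2 + 84*w - 98) + 98*w^2 - 98*w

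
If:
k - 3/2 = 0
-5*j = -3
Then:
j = 3/5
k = 3/2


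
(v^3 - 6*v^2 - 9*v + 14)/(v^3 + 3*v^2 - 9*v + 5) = (v^2 - 5*v - 14)/(v^2 + 4*v - 5)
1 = 1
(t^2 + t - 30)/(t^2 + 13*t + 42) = (t - 5)/(t + 7)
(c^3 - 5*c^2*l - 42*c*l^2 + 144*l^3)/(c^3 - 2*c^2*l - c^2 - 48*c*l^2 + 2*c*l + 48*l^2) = (c - 3*l)/(c - 1)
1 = 1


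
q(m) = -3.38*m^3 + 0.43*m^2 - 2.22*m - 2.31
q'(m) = -10.14*m^2 + 0.86*m - 2.22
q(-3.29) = 130.01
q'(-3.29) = -114.81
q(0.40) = -3.35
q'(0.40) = -3.50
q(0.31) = -3.06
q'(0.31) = -2.93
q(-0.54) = -0.45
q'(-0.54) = -5.64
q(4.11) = -238.83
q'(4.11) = -169.97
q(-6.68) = 1039.21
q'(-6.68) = -460.44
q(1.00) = -7.48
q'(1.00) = -11.50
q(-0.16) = -1.93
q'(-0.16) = -2.62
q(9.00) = -2451.48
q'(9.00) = -815.82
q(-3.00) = 99.48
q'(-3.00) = -96.06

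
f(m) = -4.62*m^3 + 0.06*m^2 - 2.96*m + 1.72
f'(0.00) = -2.96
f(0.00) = 1.72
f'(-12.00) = -2000.24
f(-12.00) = 8029.24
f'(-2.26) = -74.02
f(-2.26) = 62.05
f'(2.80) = -111.29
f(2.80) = -107.52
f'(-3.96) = -220.78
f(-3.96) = 301.28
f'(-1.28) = -25.82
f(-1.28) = 15.30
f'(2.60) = -96.34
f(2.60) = -86.77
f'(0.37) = -4.81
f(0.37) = 0.40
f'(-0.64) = -8.71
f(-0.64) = 4.85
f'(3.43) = -165.61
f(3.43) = -194.16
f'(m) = -13.86*m^2 + 0.12*m - 2.96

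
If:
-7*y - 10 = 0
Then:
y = -10/7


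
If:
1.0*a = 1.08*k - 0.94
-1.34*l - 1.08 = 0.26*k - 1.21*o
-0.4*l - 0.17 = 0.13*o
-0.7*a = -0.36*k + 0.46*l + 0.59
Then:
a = -0.04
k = 0.83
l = -0.57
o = 0.44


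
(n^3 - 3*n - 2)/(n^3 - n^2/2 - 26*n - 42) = 2*(-n^3 + 3*n + 2)/(-2*n^3 + n^2 + 52*n + 84)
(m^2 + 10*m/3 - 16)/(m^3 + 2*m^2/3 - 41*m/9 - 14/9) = 3*(3*m^2 + 10*m - 48)/(9*m^3 + 6*m^2 - 41*m - 14)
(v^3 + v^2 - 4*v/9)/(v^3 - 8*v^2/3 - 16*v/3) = (v - 1/3)/(v - 4)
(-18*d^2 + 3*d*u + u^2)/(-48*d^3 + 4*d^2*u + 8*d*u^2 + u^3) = (-3*d + u)/(-8*d^2 + 2*d*u + u^2)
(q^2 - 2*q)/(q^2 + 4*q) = (q - 2)/(q + 4)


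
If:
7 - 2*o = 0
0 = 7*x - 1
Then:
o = 7/2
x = 1/7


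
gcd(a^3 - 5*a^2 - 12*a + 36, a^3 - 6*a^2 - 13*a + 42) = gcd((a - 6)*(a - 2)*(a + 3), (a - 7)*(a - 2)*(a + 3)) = a^2 + a - 6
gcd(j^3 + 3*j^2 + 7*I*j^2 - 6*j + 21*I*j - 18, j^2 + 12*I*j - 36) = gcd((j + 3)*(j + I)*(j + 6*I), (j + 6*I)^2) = j + 6*I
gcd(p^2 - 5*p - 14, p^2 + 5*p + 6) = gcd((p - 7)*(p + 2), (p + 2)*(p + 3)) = p + 2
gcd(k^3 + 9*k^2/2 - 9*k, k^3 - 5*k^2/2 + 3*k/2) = k^2 - 3*k/2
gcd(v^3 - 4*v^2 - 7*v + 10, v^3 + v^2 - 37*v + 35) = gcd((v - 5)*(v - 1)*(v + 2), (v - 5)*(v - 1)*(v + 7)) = v^2 - 6*v + 5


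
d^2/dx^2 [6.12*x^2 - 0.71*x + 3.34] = 12.2400000000000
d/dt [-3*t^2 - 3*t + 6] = -6*t - 3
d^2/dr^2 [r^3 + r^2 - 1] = 6*r + 2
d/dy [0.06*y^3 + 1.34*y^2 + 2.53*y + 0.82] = 0.18*y^2 + 2.68*y + 2.53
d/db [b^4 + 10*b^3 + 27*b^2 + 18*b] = 4*b^3 + 30*b^2 + 54*b + 18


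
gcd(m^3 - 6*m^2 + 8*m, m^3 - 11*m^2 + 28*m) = m^2 - 4*m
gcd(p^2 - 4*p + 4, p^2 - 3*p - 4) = 1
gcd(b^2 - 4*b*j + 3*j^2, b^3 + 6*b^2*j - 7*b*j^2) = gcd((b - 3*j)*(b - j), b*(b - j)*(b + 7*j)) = b - j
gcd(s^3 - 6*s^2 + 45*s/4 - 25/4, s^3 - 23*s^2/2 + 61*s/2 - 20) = s^2 - 7*s/2 + 5/2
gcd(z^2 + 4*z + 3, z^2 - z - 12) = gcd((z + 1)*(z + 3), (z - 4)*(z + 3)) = z + 3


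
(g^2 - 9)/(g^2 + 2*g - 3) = (g - 3)/(g - 1)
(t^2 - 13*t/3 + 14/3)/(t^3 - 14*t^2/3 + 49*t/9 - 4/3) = 3*(3*t^2 - 13*t + 14)/(9*t^3 - 42*t^2 + 49*t - 12)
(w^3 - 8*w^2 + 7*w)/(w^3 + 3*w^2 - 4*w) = (w - 7)/(w + 4)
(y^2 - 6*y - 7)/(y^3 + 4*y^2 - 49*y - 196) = (y + 1)/(y^2 + 11*y + 28)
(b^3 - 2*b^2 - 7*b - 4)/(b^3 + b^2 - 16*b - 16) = (b + 1)/(b + 4)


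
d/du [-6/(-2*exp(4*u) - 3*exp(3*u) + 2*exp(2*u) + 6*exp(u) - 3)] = (-48*exp(3*u) - 54*exp(2*u) + 24*exp(u) + 36)*exp(u)/(2*exp(4*u) + 3*exp(3*u) - 2*exp(2*u) - 6*exp(u) + 3)^2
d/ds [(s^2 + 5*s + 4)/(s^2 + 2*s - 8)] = -3/(s^2 - 4*s + 4)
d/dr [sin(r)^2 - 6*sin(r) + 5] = 2*(sin(r) - 3)*cos(r)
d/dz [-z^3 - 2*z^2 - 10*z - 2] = -3*z^2 - 4*z - 10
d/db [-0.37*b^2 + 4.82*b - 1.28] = 4.82 - 0.74*b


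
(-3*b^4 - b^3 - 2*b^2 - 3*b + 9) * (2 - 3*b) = 9*b^5 - 3*b^4 + 4*b^3 + 5*b^2 - 33*b + 18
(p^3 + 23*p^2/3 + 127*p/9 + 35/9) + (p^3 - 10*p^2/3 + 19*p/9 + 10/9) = 2*p^3 + 13*p^2/3 + 146*p/9 + 5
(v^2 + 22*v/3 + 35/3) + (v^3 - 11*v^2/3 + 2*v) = v^3 - 8*v^2/3 + 28*v/3 + 35/3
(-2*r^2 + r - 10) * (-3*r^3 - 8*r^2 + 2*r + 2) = 6*r^5 + 13*r^4 + 18*r^3 + 78*r^2 - 18*r - 20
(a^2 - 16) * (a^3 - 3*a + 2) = a^5 - 19*a^3 + 2*a^2 + 48*a - 32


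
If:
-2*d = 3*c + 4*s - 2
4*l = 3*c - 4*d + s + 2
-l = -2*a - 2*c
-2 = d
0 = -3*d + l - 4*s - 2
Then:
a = 92/57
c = -14/57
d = -2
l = 52/19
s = 32/19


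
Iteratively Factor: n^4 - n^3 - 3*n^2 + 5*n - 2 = (n - 1)*(n^3 - 3*n + 2) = (n - 1)^2*(n^2 + n - 2) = (n - 1)^3*(n + 2)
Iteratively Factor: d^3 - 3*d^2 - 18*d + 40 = (d - 5)*(d^2 + 2*d - 8) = (d - 5)*(d - 2)*(d + 4)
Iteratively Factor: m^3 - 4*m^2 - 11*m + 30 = (m - 5)*(m^2 + m - 6) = (m - 5)*(m - 2)*(m + 3)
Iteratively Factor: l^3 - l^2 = (l)*(l^2 - l) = l*(l - 1)*(l)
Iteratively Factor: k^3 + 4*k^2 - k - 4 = (k - 1)*(k^2 + 5*k + 4) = (k - 1)*(k + 1)*(k + 4)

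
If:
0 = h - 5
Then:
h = 5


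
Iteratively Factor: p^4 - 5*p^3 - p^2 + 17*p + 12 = (p + 1)*(p^3 - 6*p^2 + 5*p + 12) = (p + 1)^2*(p^2 - 7*p + 12) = (p - 4)*(p + 1)^2*(p - 3)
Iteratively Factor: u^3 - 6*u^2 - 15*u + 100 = (u - 5)*(u^2 - u - 20) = (u - 5)^2*(u + 4)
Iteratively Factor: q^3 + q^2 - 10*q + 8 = (q - 2)*(q^2 + 3*q - 4) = (q - 2)*(q + 4)*(q - 1)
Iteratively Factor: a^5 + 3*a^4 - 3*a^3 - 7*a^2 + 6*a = (a - 1)*(a^4 + 4*a^3 + a^2 - 6*a) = (a - 1)*(a + 2)*(a^3 + 2*a^2 - 3*a) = a*(a - 1)*(a + 2)*(a^2 + 2*a - 3) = a*(a - 1)^2*(a + 2)*(a + 3)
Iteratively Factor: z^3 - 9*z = (z + 3)*(z^2 - 3*z) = (z - 3)*(z + 3)*(z)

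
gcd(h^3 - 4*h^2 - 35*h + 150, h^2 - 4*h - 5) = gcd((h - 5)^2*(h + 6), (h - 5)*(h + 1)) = h - 5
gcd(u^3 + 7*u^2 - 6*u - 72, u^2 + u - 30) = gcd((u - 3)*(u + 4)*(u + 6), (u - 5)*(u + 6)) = u + 6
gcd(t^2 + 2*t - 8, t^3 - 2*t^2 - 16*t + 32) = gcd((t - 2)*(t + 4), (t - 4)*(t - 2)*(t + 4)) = t^2 + 2*t - 8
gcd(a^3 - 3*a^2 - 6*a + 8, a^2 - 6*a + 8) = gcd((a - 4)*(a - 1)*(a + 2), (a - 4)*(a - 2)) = a - 4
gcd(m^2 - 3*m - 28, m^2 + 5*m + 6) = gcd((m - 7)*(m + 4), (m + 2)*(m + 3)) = 1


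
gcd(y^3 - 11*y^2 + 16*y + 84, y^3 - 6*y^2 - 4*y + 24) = y^2 - 4*y - 12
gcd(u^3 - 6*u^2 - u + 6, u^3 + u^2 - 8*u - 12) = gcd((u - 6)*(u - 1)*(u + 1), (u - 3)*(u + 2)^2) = 1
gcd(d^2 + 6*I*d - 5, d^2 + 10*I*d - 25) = d + 5*I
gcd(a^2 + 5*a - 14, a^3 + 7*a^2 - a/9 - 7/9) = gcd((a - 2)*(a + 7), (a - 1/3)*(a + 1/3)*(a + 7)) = a + 7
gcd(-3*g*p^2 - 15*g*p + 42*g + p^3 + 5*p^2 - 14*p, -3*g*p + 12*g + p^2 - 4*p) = -3*g + p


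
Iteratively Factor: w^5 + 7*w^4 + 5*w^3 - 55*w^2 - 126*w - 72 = (w + 3)*(w^4 + 4*w^3 - 7*w^2 - 34*w - 24) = (w + 1)*(w + 3)*(w^3 + 3*w^2 - 10*w - 24) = (w - 3)*(w + 1)*(w + 3)*(w^2 + 6*w + 8) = (w - 3)*(w + 1)*(w + 3)*(w + 4)*(w + 2)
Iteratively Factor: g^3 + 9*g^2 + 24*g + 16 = (g + 1)*(g^2 + 8*g + 16) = (g + 1)*(g + 4)*(g + 4)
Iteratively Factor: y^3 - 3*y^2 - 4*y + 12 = (y + 2)*(y^2 - 5*y + 6) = (y - 2)*(y + 2)*(y - 3)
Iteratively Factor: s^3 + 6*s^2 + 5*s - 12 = (s + 3)*(s^2 + 3*s - 4) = (s - 1)*(s + 3)*(s + 4)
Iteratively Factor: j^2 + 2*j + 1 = (j + 1)*(j + 1)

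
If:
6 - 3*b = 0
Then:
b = 2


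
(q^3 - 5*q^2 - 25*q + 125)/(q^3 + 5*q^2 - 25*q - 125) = (q - 5)/(q + 5)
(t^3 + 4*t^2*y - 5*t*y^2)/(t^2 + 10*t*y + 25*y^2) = t*(t - y)/(t + 5*y)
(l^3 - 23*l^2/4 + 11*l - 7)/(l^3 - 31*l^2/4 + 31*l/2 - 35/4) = (l^2 - 4*l + 4)/(l^2 - 6*l + 5)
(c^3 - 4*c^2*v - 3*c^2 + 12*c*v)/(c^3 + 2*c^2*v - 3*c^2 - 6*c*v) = (c - 4*v)/(c + 2*v)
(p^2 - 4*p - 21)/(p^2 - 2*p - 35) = (p + 3)/(p + 5)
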